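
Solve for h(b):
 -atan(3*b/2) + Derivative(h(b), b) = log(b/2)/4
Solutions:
 h(b) = C1 + b*log(b)/4 + b*atan(3*b/2) - b/4 - b*log(2)/4 - log(9*b^2 + 4)/3


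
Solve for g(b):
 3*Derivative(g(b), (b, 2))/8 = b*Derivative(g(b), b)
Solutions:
 g(b) = C1 + C2*erfi(2*sqrt(3)*b/3)


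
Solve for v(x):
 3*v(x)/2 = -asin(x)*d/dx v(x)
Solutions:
 v(x) = C1*exp(-3*Integral(1/asin(x), x)/2)


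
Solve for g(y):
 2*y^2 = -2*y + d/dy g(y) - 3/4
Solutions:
 g(y) = C1 + 2*y^3/3 + y^2 + 3*y/4


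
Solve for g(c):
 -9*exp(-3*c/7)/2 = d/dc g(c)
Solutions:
 g(c) = C1 + 21*exp(-3*c/7)/2


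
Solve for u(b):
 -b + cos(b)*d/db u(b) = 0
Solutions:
 u(b) = C1 + Integral(b/cos(b), b)


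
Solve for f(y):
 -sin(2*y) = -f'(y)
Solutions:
 f(y) = C1 - cos(2*y)/2


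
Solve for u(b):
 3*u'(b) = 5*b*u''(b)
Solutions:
 u(b) = C1 + C2*b^(8/5)


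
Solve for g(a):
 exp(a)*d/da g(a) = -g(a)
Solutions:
 g(a) = C1*exp(exp(-a))


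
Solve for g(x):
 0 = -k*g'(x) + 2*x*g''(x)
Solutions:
 g(x) = C1 + x^(re(k)/2 + 1)*(C2*sin(log(x)*Abs(im(k))/2) + C3*cos(log(x)*im(k)/2))


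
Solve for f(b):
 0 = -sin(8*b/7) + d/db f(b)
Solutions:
 f(b) = C1 - 7*cos(8*b/7)/8


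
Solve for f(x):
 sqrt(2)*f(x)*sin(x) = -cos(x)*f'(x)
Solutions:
 f(x) = C1*cos(x)^(sqrt(2))


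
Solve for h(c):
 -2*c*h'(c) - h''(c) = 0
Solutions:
 h(c) = C1 + C2*erf(c)


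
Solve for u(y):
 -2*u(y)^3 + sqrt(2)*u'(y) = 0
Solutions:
 u(y) = -sqrt(2)*sqrt(-1/(C1 + sqrt(2)*y))/2
 u(y) = sqrt(2)*sqrt(-1/(C1 + sqrt(2)*y))/2


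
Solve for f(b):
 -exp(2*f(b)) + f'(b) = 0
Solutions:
 f(b) = log(-sqrt(-1/(C1 + b))) - log(2)/2
 f(b) = log(-1/(C1 + b))/2 - log(2)/2


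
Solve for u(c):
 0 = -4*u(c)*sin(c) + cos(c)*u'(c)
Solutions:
 u(c) = C1/cos(c)^4


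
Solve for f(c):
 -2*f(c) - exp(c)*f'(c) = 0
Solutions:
 f(c) = C1*exp(2*exp(-c))


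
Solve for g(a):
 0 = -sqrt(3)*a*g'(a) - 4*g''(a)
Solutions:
 g(a) = C1 + C2*erf(sqrt(2)*3^(1/4)*a/4)


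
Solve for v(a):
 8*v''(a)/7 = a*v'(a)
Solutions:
 v(a) = C1 + C2*erfi(sqrt(7)*a/4)


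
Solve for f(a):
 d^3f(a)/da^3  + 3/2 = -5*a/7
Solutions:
 f(a) = C1 + C2*a + C3*a^2 - 5*a^4/168 - a^3/4


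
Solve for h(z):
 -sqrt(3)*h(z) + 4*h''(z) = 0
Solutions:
 h(z) = C1*exp(-3^(1/4)*z/2) + C2*exp(3^(1/4)*z/2)


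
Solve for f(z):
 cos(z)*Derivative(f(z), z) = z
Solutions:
 f(z) = C1 + Integral(z/cos(z), z)


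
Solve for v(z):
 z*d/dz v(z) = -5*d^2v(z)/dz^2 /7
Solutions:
 v(z) = C1 + C2*erf(sqrt(70)*z/10)


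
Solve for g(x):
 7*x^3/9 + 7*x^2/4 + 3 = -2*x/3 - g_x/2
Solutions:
 g(x) = C1 - 7*x^4/18 - 7*x^3/6 - 2*x^2/3 - 6*x


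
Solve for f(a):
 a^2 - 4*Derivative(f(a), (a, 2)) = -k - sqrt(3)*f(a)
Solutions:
 f(a) = C1*exp(-3^(1/4)*a/2) + C2*exp(3^(1/4)*a/2) - sqrt(3)*a^2/3 - sqrt(3)*k/3 - 8/3


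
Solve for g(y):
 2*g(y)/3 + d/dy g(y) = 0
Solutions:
 g(y) = C1*exp(-2*y/3)


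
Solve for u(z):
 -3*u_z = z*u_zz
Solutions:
 u(z) = C1 + C2/z^2


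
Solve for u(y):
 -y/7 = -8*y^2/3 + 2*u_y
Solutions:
 u(y) = C1 + 4*y^3/9 - y^2/28


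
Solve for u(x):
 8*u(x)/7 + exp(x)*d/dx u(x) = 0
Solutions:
 u(x) = C1*exp(8*exp(-x)/7)


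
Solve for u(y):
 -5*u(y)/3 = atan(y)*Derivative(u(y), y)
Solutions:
 u(y) = C1*exp(-5*Integral(1/atan(y), y)/3)


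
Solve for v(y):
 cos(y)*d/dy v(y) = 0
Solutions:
 v(y) = C1


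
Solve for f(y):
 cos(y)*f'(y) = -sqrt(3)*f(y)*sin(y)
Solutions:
 f(y) = C1*cos(y)^(sqrt(3))


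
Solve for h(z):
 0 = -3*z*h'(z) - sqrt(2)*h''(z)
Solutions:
 h(z) = C1 + C2*erf(2^(1/4)*sqrt(3)*z/2)


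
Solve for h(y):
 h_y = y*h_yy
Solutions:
 h(y) = C1 + C2*y^2


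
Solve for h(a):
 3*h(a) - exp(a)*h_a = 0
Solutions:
 h(a) = C1*exp(-3*exp(-a))


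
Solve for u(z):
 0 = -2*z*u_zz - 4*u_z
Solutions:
 u(z) = C1 + C2/z


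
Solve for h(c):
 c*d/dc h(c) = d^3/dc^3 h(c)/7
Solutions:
 h(c) = C1 + Integral(C2*airyai(7^(1/3)*c) + C3*airybi(7^(1/3)*c), c)


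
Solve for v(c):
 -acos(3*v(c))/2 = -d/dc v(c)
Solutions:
 Integral(1/acos(3*_y), (_y, v(c))) = C1 + c/2


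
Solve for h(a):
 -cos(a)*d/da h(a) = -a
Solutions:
 h(a) = C1 + Integral(a/cos(a), a)


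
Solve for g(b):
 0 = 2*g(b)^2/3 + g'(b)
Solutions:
 g(b) = 3/(C1 + 2*b)


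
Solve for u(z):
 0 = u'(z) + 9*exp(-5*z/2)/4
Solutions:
 u(z) = C1 + 9*exp(-5*z/2)/10


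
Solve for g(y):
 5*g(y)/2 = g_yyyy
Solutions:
 g(y) = C1*exp(-2^(3/4)*5^(1/4)*y/2) + C2*exp(2^(3/4)*5^(1/4)*y/2) + C3*sin(2^(3/4)*5^(1/4)*y/2) + C4*cos(2^(3/4)*5^(1/4)*y/2)


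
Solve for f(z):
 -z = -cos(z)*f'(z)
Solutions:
 f(z) = C1 + Integral(z/cos(z), z)


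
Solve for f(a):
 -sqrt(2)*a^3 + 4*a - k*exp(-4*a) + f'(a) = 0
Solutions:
 f(a) = C1 + sqrt(2)*a^4/4 - 2*a^2 - k*exp(-4*a)/4


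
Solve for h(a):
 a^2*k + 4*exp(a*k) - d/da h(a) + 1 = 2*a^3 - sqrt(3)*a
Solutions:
 h(a) = C1 - a^4/2 + a^3*k/3 + sqrt(3)*a^2/2 + a + 4*exp(a*k)/k


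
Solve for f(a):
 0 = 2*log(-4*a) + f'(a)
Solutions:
 f(a) = C1 - 2*a*log(-a) + 2*a*(1 - 2*log(2))


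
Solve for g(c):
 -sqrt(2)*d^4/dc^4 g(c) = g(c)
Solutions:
 g(c) = (C1*sin(2^(3/8)*c/2) + C2*cos(2^(3/8)*c/2))*exp(-2^(3/8)*c/2) + (C3*sin(2^(3/8)*c/2) + C4*cos(2^(3/8)*c/2))*exp(2^(3/8)*c/2)


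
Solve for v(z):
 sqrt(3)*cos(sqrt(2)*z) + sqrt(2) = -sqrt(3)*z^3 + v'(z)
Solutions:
 v(z) = C1 + sqrt(3)*z^4/4 + sqrt(2)*z + sqrt(6)*sin(sqrt(2)*z)/2


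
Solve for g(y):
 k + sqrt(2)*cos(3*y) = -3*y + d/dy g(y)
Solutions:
 g(y) = C1 + k*y + 3*y^2/2 + sqrt(2)*sin(3*y)/3


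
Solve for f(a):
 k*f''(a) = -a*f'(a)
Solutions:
 f(a) = C1 + C2*sqrt(k)*erf(sqrt(2)*a*sqrt(1/k)/2)


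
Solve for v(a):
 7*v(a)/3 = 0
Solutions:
 v(a) = 0


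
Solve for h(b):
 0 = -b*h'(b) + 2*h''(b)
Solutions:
 h(b) = C1 + C2*erfi(b/2)


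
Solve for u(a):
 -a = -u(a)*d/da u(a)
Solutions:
 u(a) = -sqrt(C1 + a^2)
 u(a) = sqrt(C1 + a^2)


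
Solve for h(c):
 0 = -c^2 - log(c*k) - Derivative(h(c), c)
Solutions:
 h(c) = C1 - c^3/3 - c*log(c*k) + c


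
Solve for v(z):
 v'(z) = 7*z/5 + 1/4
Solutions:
 v(z) = C1 + 7*z^2/10 + z/4


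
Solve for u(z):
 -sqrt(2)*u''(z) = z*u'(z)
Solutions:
 u(z) = C1 + C2*erf(2^(1/4)*z/2)


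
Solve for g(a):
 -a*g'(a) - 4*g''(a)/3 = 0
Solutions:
 g(a) = C1 + C2*erf(sqrt(6)*a/4)


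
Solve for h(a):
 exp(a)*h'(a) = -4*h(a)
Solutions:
 h(a) = C1*exp(4*exp(-a))


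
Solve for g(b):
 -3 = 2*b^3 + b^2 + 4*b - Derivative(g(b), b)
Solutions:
 g(b) = C1 + b^4/2 + b^3/3 + 2*b^2 + 3*b


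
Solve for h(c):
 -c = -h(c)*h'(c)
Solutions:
 h(c) = -sqrt(C1 + c^2)
 h(c) = sqrt(C1 + c^2)


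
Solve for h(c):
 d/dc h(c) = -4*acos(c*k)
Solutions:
 h(c) = C1 - 4*Piecewise((c*acos(c*k) - sqrt(-c^2*k^2 + 1)/k, Ne(k, 0)), (pi*c/2, True))


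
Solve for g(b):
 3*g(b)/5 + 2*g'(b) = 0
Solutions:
 g(b) = C1*exp(-3*b/10)


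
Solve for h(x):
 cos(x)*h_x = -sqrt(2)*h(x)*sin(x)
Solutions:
 h(x) = C1*cos(x)^(sqrt(2))


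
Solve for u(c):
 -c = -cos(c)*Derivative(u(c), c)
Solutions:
 u(c) = C1 + Integral(c/cos(c), c)


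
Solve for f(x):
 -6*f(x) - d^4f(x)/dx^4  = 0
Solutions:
 f(x) = (C1*sin(2^(3/4)*3^(1/4)*x/2) + C2*cos(2^(3/4)*3^(1/4)*x/2))*exp(-2^(3/4)*3^(1/4)*x/2) + (C3*sin(2^(3/4)*3^(1/4)*x/2) + C4*cos(2^(3/4)*3^(1/4)*x/2))*exp(2^(3/4)*3^(1/4)*x/2)


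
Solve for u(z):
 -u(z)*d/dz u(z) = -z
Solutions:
 u(z) = -sqrt(C1 + z^2)
 u(z) = sqrt(C1 + z^2)


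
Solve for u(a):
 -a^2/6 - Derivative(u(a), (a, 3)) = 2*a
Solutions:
 u(a) = C1 + C2*a + C3*a^2 - a^5/360 - a^4/12


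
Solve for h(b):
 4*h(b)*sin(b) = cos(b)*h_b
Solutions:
 h(b) = C1/cos(b)^4


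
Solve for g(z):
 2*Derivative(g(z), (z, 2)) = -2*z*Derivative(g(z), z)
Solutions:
 g(z) = C1 + C2*erf(sqrt(2)*z/2)


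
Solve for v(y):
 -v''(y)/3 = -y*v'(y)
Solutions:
 v(y) = C1 + C2*erfi(sqrt(6)*y/2)


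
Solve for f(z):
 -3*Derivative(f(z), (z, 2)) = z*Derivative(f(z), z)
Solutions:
 f(z) = C1 + C2*erf(sqrt(6)*z/6)


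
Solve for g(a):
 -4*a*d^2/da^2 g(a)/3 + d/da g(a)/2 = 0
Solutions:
 g(a) = C1 + C2*a^(11/8)


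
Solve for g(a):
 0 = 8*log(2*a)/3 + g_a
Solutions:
 g(a) = C1 - 8*a*log(a)/3 - 8*a*log(2)/3 + 8*a/3


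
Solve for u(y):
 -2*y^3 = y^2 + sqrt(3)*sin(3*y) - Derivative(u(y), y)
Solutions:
 u(y) = C1 + y^4/2 + y^3/3 - sqrt(3)*cos(3*y)/3


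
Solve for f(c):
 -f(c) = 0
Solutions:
 f(c) = 0


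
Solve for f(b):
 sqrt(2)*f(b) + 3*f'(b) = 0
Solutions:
 f(b) = C1*exp(-sqrt(2)*b/3)


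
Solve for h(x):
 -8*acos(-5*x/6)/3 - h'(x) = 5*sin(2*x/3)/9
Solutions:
 h(x) = C1 - 8*x*acos(-5*x/6)/3 - 8*sqrt(36 - 25*x^2)/15 + 5*cos(2*x/3)/6


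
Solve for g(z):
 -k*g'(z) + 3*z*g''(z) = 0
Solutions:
 g(z) = C1 + z^(re(k)/3 + 1)*(C2*sin(log(z)*Abs(im(k))/3) + C3*cos(log(z)*im(k)/3))


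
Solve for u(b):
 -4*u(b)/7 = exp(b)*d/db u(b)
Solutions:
 u(b) = C1*exp(4*exp(-b)/7)


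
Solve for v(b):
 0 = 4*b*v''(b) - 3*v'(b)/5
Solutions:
 v(b) = C1 + C2*b^(23/20)


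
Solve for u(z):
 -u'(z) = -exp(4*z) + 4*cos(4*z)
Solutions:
 u(z) = C1 + exp(4*z)/4 - sin(4*z)


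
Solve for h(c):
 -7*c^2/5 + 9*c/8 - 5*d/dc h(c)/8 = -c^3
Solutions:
 h(c) = C1 + 2*c^4/5 - 56*c^3/75 + 9*c^2/10


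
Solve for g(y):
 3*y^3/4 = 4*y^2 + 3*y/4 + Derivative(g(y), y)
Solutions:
 g(y) = C1 + 3*y^4/16 - 4*y^3/3 - 3*y^2/8


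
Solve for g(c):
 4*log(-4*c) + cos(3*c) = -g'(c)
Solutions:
 g(c) = C1 - 4*c*log(-c) - 8*c*log(2) + 4*c - sin(3*c)/3


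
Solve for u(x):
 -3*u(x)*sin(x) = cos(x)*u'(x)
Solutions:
 u(x) = C1*cos(x)^3


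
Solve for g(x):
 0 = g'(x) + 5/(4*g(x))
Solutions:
 g(x) = -sqrt(C1 - 10*x)/2
 g(x) = sqrt(C1 - 10*x)/2


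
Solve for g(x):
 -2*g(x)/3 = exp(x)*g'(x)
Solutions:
 g(x) = C1*exp(2*exp(-x)/3)


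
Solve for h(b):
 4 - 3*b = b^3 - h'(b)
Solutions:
 h(b) = C1 + b^4/4 + 3*b^2/2 - 4*b


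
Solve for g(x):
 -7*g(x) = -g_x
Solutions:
 g(x) = C1*exp(7*x)


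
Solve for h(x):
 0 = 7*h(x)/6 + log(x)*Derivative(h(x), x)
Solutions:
 h(x) = C1*exp(-7*li(x)/6)


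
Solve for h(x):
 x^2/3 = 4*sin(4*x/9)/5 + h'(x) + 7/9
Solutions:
 h(x) = C1 + x^3/9 - 7*x/9 + 9*cos(4*x/9)/5


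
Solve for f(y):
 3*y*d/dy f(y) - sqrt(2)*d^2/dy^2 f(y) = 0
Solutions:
 f(y) = C1 + C2*erfi(2^(1/4)*sqrt(3)*y/2)


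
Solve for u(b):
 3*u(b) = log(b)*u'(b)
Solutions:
 u(b) = C1*exp(3*li(b))


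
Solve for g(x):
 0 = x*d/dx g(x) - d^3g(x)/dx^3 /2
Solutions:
 g(x) = C1 + Integral(C2*airyai(2^(1/3)*x) + C3*airybi(2^(1/3)*x), x)


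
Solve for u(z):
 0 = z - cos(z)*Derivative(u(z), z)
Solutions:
 u(z) = C1 + Integral(z/cos(z), z)


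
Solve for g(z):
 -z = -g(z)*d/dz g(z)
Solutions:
 g(z) = -sqrt(C1 + z^2)
 g(z) = sqrt(C1 + z^2)


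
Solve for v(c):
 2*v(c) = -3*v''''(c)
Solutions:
 v(c) = (C1*sin(6^(3/4)*c/6) + C2*cos(6^(3/4)*c/6))*exp(-6^(3/4)*c/6) + (C3*sin(6^(3/4)*c/6) + C4*cos(6^(3/4)*c/6))*exp(6^(3/4)*c/6)


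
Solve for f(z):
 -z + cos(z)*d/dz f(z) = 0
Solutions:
 f(z) = C1 + Integral(z/cos(z), z)


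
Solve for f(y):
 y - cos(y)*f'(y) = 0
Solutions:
 f(y) = C1 + Integral(y/cos(y), y)


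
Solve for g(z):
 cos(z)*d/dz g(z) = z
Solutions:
 g(z) = C1 + Integral(z/cos(z), z)


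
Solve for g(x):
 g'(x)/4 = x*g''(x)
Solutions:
 g(x) = C1 + C2*x^(5/4)


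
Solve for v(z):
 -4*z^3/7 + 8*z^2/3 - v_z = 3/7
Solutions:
 v(z) = C1 - z^4/7 + 8*z^3/9 - 3*z/7


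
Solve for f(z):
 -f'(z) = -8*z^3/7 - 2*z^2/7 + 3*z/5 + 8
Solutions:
 f(z) = C1 + 2*z^4/7 + 2*z^3/21 - 3*z^2/10 - 8*z


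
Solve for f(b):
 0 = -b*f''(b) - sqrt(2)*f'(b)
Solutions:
 f(b) = C1 + C2*b^(1 - sqrt(2))


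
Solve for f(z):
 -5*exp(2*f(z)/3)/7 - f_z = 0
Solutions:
 f(z) = 3*log(-sqrt(-1/(C1 - 5*z))) - 3*log(2) + 3*log(42)/2
 f(z) = 3*log(-1/(C1 - 5*z))/2 - 3*log(2) + 3*log(42)/2


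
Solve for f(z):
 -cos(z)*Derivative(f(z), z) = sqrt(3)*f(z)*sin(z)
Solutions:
 f(z) = C1*cos(z)^(sqrt(3))


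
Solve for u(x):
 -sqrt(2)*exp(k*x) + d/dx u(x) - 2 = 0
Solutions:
 u(x) = C1 + 2*x + sqrt(2)*exp(k*x)/k


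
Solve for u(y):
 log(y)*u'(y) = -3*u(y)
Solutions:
 u(y) = C1*exp(-3*li(y))


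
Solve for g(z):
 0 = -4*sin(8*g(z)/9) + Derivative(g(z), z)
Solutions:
 -4*z + 9*log(cos(8*g(z)/9) - 1)/16 - 9*log(cos(8*g(z)/9) + 1)/16 = C1


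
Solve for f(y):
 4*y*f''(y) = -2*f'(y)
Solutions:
 f(y) = C1 + C2*sqrt(y)


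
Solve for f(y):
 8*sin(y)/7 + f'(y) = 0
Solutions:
 f(y) = C1 + 8*cos(y)/7


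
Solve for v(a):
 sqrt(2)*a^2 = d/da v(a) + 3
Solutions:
 v(a) = C1 + sqrt(2)*a^3/3 - 3*a


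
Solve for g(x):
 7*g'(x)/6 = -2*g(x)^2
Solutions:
 g(x) = 7/(C1 + 12*x)


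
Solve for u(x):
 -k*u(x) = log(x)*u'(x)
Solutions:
 u(x) = C1*exp(-k*li(x))


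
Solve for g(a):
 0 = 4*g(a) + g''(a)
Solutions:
 g(a) = C1*sin(2*a) + C2*cos(2*a)


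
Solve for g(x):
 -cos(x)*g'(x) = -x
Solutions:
 g(x) = C1 + Integral(x/cos(x), x)


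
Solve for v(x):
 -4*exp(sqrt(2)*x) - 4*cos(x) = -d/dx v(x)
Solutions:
 v(x) = C1 + 2*sqrt(2)*exp(sqrt(2)*x) + 4*sin(x)


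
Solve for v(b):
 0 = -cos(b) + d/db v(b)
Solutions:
 v(b) = C1 + sin(b)


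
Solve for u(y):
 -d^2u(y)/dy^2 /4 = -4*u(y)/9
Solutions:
 u(y) = C1*exp(-4*y/3) + C2*exp(4*y/3)


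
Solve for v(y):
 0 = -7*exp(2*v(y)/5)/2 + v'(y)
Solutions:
 v(y) = 5*log(-sqrt(-1/(C1 + 7*y))) + 5*log(5)/2
 v(y) = 5*log(-1/(C1 + 7*y))/2 + 5*log(5)/2


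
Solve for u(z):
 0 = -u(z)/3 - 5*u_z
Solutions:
 u(z) = C1*exp(-z/15)


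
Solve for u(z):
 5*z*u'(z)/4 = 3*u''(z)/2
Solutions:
 u(z) = C1 + C2*erfi(sqrt(15)*z/6)


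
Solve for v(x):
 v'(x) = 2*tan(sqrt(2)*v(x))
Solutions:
 v(x) = sqrt(2)*(pi - asin(C1*exp(2*sqrt(2)*x)))/2
 v(x) = sqrt(2)*asin(C1*exp(2*sqrt(2)*x))/2


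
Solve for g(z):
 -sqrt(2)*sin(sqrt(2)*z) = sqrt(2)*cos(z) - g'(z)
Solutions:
 g(z) = C1 + sqrt(2)*sin(z) - cos(sqrt(2)*z)


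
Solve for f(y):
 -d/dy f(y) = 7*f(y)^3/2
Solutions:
 f(y) = -sqrt(-1/(C1 - 7*y))
 f(y) = sqrt(-1/(C1 - 7*y))


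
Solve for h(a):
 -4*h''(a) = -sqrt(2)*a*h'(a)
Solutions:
 h(a) = C1 + C2*erfi(2^(3/4)*a/4)


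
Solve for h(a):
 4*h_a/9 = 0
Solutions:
 h(a) = C1


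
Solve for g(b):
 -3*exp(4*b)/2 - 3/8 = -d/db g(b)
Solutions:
 g(b) = C1 + 3*b/8 + 3*exp(4*b)/8


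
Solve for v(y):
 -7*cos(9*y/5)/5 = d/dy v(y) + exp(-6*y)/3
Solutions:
 v(y) = C1 - 7*sin(9*y/5)/9 + exp(-6*y)/18


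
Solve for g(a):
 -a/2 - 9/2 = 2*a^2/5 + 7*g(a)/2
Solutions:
 g(a) = -4*a^2/35 - a/7 - 9/7


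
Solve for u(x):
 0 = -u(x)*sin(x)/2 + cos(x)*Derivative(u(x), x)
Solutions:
 u(x) = C1/sqrt(cos(x))


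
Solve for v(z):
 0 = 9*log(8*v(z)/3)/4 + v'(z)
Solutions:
 4*Integral(1/(log(_y) - log(3) + 3*log(2)), (_y, v(z)))/9 = C1 - z


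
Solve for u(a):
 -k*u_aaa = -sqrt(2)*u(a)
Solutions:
 u(a) = C1*exp(2^(1/6)*a*(1/k)^(1/3)) + C2*exp(2^(1/6)*a*(-1 + sqrt(3)*I)*(1/k)^(1/3)/2) + C3*exp(-2^(1/6)*a*(1 + sqrt(3)*I)*(1/k)^(1/3)/2)


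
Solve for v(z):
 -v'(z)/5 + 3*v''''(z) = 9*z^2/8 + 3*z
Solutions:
 v(z) = C1 + C4*exp(15^(2/3)*z/15) - 15*z^3/8 - 15*z^2/2 + (C2*sin(3^(1/6)*5^(2/3)*z/10) + C3*cos(3^(1/6)*5^(2/3)*z/10))*exp(-15^(2/3)*z/30)


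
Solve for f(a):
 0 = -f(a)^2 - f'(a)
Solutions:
 f(a) = 1/(C1 + a)


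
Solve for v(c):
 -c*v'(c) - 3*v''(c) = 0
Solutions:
 v(c) = C1 + C2*erf(sqrt(6)*c/6)


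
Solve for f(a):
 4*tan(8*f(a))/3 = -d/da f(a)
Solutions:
 f(a) = -asin(C1*exp(-32*a/3))/8 + pi/8
 f(a) = asin(C1*exp(-32*a/3))/8


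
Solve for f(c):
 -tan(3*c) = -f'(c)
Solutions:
 f(c) = C1 - log(cos(3*c))/3


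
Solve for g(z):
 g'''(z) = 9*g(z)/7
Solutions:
 g(z) = C3*exp(21^(2/3)*z/7) + (C1*sin(3*3^(1/6)*7^(2/3)*z/14) + C2*cos(3*3^(1/6)*7^(2/3)*z/14))*exp(-21^(2/3)*z/14)


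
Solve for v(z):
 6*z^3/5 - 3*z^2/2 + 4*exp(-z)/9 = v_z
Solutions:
 v(z) = C1 + 3*z^4/10 - z^3/2 - 4*exp(-z)/9


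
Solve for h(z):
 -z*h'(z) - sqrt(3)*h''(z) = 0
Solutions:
 h(z) = C1 + C2*erf(sqrt(2)*3^(3/4)*z/6)


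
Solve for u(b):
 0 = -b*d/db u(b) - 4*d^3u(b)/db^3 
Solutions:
 u(b) = C1 + Integral(C2*airyai(-2^(1/3)*b/2) + C3*airybi(-2^(1/3)*b/2), b)


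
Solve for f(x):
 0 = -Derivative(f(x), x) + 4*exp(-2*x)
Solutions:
 f(x) = C1 - 2*exp(-2*x)


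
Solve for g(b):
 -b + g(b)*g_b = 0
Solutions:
 g(b) = -sqrt(C1 + b^2)
 g(b) = sqrt(C1 + b^2)


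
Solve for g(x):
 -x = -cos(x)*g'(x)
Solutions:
 g(x) = C1 + Integral(x/cos(x), x)


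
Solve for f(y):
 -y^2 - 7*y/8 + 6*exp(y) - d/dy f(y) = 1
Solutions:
 f(y) = C1 - y^3/3 - 7*y^2/16 - y + 6*exp(y)


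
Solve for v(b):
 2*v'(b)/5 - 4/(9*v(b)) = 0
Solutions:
 v(b) = -sqrt(C1 + 20*b)/3
 v(b) = sqrt(C1 + 20*b)/3


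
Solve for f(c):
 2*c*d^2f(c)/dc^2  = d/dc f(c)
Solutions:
 f(c) = C1 + C2*c^(3/2)


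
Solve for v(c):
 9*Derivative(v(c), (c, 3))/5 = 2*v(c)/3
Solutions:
 v(c) = C3*exp(10^(1/3)*c/3) + (C1*sin(10^(1/3)*sqrt(3)*c/6) + C2*cos(10^(1/3)*sqrt(3)*c/6))*exp(-10^(1/3)*c/6)


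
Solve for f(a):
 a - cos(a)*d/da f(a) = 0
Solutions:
 f(a) = C1 + Integral(a/cos(a), a)


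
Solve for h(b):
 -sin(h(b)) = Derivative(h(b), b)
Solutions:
 h(b) = -acos((-C1 - exp(2*b))/(C1 - exp(2*b))) + 2*pi
 h(b) = acos((-C1 - exp(2*b))/(C1 - exp(2*b)))


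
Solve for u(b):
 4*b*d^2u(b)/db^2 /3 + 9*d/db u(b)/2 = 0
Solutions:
 u(b) = C1 + C2/b^(19/8)


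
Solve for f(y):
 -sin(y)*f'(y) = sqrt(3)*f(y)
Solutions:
 f(y) = C1*(cos(y) + 1)^(sqrt(3)/2)/(cos(y) - 1)^(sqrt(3)/2)


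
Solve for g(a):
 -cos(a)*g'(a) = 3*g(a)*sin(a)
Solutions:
 g(a) = C1*cos(a)^3


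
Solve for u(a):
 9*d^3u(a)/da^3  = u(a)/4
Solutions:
 u(a) = C3*exp(6^(1/3)*a/6) + (C1*sin(2^(1/3)*3^(5/6)*a/12) + C2*cos(2^(1/3)*3^(5/6)*a/12))*exp(-6^(1/3)*a/12)


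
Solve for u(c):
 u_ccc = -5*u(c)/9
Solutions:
 u(c) = C3*exp(-15^(1/3)*c/3) + (C1*sin(3^(5/6)*5^(1/3)*c/6) + C2*cos(3^(5/6)*5^(1/3)*c/6))*exp(15^(1/3)*c/6)


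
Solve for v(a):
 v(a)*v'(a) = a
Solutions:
 v(a) = -sqrt(C1 + a^2)
 v(a) = sqrt(C1 + a^2)


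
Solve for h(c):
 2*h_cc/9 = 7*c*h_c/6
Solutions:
 h(c) = C1 + C2*erfi(sqrt(42)*c/4)


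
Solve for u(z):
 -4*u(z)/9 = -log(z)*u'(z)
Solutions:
 u(z) = C1*exp(4*li(z)/9)


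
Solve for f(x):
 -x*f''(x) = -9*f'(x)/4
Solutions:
 f(x) = C1 + C2*x^(13/4)


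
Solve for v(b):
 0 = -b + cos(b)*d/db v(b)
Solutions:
 v(b) = C1 + Integral(b/cos(b), b)


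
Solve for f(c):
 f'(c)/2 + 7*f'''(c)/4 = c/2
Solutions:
 f(c) = C1 + C2*sin(sqrt(14)*c/7) + C3*cos(sqrt(14)*c/7) + c^2/2


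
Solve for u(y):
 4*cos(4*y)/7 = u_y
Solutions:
 u(y) = C1 + sin(4*y)/7


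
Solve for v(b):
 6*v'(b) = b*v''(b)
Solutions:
 v(b) = C1 + C2*b^7


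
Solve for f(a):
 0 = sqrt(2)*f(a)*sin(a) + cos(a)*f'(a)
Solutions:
 f(a) = C1*cos(a)^(sqrt(2))


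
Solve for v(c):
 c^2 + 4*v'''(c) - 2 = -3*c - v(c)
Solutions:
 v(c) = C3*exp(-2^(1/3)*c/2) - c^2 - 3*c + (C1*sin(2^(1/3)*sqrt(3)*c/4) + C2*cos(2^(1/3)*sqrt(3)*c/4))*exp(2^(1/3)*c/4) + 2


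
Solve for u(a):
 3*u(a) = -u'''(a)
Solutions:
 u(a) = C3*exp(-3^(1/3)*a) + (C1*sin(3^(5/6)*a/2) + C2*cos(3^(5/6)*a/2))*exp(3^(1/3)*a/2)


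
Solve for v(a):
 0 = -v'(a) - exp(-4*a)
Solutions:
 v(a) = C1 + exp(-4*a)/4


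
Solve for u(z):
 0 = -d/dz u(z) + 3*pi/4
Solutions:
 u(z) = C1 + 3*pi*z/4


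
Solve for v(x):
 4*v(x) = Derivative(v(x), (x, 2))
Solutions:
 v(x) = C1*exp(-2*x) + C2*exp(2*x)


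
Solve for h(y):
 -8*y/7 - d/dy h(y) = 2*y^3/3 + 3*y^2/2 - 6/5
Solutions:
 h(y) = C1 - y^4/6 - y^3/2 - 4*y^2/7 + 6*y/5


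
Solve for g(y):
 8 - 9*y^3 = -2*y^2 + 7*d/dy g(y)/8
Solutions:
 g(y) = C1 - 18*y^4/7 + 16*y^3/21 + 64*y/7


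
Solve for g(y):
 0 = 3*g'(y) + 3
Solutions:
 g(y) = C1 - y


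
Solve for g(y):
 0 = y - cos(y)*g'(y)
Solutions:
 g(y) = C1 + Integral(y/cos(y), y)


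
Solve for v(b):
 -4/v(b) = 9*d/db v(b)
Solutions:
 v(b) = -sqrt(C1 - 8*b)/3
 v(b) = sqrt(C1 - 8*b)/3


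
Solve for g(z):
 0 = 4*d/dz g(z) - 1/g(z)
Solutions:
 g(z) = -sqrt(C1 + 2*z)/2
 g(z) = sqrt(C1 + 2*z)/2


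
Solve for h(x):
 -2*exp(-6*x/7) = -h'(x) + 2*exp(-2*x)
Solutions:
 h(x) = C1 - exp(-2*x) - 7*exp(-6*x/7)/3


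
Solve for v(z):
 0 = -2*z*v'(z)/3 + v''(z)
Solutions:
 v(z) = C1 + C2*erfi(sqrt(3)*z/3)


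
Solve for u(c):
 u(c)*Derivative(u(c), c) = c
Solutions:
 u(c) = -sqrt(C1 + c^2)
 u(c) = sqrt(C1 + c^2)


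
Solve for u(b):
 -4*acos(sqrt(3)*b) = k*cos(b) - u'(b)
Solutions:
 u(b) = C1 + 4*b*acos(sqrt(3)*b) + k*sin(b) - 4*sqrt(3)*sqrt(1 - 3*b^2)/3


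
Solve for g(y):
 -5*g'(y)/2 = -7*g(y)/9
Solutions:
 g(y) = C1*exp(14*y/45)


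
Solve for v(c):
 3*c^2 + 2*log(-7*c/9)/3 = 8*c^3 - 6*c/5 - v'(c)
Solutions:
 v(c) = C1 + 2*c^4 - c^3 - 3*c^2/5 - 2*c*log(-c)/3 + c*(-log(7) + 2/3 + log(21)/3 + log(3))


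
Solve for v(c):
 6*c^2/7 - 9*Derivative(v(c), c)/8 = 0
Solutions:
 v(c) = C1 + 16*c^3/63


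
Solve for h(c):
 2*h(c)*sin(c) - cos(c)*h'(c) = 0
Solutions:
 h(c) = C1/cos(c)^2


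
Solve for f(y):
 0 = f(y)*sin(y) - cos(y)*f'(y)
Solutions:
 f(y) = C1/cos(y)


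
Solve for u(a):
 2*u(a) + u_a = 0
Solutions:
 u(a) = C1*exp(-2*a)


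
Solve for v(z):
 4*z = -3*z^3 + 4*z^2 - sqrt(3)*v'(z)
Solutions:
 v(z) = C1 - sqrt(3)*z^4/4 + 4*sqrt(3)*z^3/9 - 2*sqrt(3)*z^2/3


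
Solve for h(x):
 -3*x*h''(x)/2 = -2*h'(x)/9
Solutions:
 h(x) = C1 + C2*x^(31/27)


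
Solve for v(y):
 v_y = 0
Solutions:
 v(y) = C1


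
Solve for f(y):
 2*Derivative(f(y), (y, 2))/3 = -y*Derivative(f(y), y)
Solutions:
 f(y) = C1 + C2*erf(sqrt(3)*y/2)


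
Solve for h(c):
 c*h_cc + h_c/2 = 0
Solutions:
 h(c) = C1 + C2*sqrt(c)


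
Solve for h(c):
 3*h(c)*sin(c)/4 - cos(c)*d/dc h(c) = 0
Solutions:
 h(c) = C1/cos(c)^(3/4)


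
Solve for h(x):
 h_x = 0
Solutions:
 h(x) = C1


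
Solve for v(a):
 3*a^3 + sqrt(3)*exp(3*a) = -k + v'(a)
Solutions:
 v(a) = C1 + 3*a^4/4 + a*k + sqrt(3)*exp(3*a)/3


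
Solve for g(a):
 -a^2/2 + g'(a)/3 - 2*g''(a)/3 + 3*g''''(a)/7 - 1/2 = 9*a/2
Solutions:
 g(a) = C1 + C2*exp(a*(4*18^(1/3)*7^(2/3)/(sqrt(57) + 27)^(1/3) + 84^(1/3)*(sqrt(57) + 27)^(1/3))/36)*sin(3^(1/6)*a*(-28^(1/3)*3^(2/3)*(sqrt(57) + 27)^(1/3) + 12*2^(1/3)*7^(2/3)/(sqrt(57) + 27)^(1/3))/36) + C3*exp(a*(4*18^(1/3)*7^(2/3)/(sqrt(57) + 27)^(1/3) + 84^(1/3)*(sqrt(57) + 27)^(1/3))/36)*cos(3^(1/6)*a*(-28^(1/3)*3^(2/3)*(sqrt(57) + 27)^(1/3) + 12*2^(1/3)*7^(2/3)/(sqrt(57) + 27)^(1/3))/36) + C4*exp(-a*(4*18^(1/3)*7^(2/3)/(sqrt(57) + 27)^(1/3) + 84^(1/3)*(sqrt(57) + 27)^(1/3))/18) + a^3/2 + 39*a^2/4 + 81*a/2


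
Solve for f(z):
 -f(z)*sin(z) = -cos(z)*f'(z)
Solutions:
 f(z) = C1/cos(z)


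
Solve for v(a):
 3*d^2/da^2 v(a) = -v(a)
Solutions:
 v(a) = C1*sin(sqrt(3)*a/3) + C2*cos(sqrt(3)*a/3)


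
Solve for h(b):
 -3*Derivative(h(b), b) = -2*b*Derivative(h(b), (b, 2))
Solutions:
 h(b) = C1 + C2*b^(5/2)


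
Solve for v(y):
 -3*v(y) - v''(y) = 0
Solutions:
 v(y) = C1*sin(sqrt(3)*y) + C2*cos(sqrt(3)*y)


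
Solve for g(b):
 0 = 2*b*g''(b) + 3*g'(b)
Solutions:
 g(b) = C1 + C2/sqrt(b)


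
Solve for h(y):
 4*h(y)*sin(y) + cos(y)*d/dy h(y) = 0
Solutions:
 h(y) = C1*cos(y)^4


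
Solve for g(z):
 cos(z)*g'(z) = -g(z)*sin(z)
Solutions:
 g(z) = C1*cos(z)


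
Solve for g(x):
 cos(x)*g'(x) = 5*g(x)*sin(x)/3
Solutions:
 g(x) = C1/cos(x)^(5/3)


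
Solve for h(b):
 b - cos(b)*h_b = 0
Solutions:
 h(b) = C1 + Integral(b/cos(b), b)


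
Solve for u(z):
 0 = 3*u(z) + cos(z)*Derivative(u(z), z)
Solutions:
 u(z) = C1*(sin(z) - 1)^(3/2)/(sin(z) + 1)^(3/2)


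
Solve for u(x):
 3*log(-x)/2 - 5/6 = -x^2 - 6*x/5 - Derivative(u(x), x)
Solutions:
 u(x) = C1 - x^3/3 - 3*x^2/5 - 3*x*log(-x)/2 + 7*x/3


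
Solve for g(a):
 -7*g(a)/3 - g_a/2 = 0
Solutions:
 g(a) = C1*exp(-14*a/3)


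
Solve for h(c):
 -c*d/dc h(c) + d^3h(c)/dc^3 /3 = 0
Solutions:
 h(c) = C1 + Integral(C2*airyai(3^(1/3)*c) + C3*airybi(3^(1/3)*c), c)


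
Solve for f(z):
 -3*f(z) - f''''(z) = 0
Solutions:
 f(z) = (C1*sin(sqrt(2)*3^(1/4)*z/2) + C2*cos(sqrt(2)*3^(1/4)*z/2))*exp(-sqrt(2)*3^(1/4)*z/2) + (C3*sin(sqrt(2)*3^(1/4)*z/2) + C4*cos(sqrt(2)*3^(1/4)*z/2))*exp(sqrt(2)*3^(1/4)*z/2)


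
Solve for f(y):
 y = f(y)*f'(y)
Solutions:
 f(y) = -sqrt(C1 + y^2)
 f(y) = sqrt(C1 + y^2)


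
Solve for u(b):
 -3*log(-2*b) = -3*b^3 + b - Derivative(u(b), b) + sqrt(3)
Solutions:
 u(b) = C1 - 3*b^4/4 + b^2/2 + 3*b*log(-b) + b*(-3 + sqrt(3) + 3*log(2))


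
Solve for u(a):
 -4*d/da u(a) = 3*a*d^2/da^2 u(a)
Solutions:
 u(a) = C1 + C2/a^(1/3)


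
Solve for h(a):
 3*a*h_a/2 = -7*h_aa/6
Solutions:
 h(a) = C1 + C2*erf(3*sqrt(14)*a/14)


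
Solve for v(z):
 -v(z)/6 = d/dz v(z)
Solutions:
 v(z) = C1*exp(-z/6)


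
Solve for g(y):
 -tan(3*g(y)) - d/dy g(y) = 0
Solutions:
 g(y) = -asin(C1*exp(-3*y))/3 + pi/3
 g(y) = asin(C1*exp(-3*y))/3


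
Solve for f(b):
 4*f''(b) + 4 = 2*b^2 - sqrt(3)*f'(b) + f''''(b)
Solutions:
 f(b) = C1 + C2*exp(-sqrt(3)*b) + C3*exp(b*(sqrt(3) + sqrt(7))/2) + C4*exp(b*(-sqrt(7) + sqrt(3))/2) + 2*sqrt(3)*b^3/9 - 8*b^2/3 + 52*sqrt(3)*b/9


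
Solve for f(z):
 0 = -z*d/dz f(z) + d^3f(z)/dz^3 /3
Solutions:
 f(z) = C1 + Integral(C2*airyai(3^(1/3)*z) + C3*airybi(3^(1/3)*z), z)


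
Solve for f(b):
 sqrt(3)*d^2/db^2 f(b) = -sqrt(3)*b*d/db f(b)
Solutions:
 f(b) = C1 + C2*erf(sqrt(2)*b/2)


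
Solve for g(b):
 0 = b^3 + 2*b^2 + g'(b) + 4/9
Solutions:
 g(b) = C1 - b^4/4 - 2*b^3/3 - 4*b/9


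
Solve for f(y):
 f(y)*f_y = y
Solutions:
 f(y) = -sqrt(C1 + y^2)
 f(y) = sqrt(C1 + y^2)


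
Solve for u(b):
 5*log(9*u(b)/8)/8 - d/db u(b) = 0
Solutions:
 8*Integral(1/(-log(_y) - 2*log(3) + 3*log(2)), (_y, u(b)))/5 = C1 - b


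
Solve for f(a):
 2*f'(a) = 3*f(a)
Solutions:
 f(a) = C1*exp(3*a/2)


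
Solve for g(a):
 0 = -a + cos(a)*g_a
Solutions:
 g(a) = C1 + Integral(a/cos(a), a)


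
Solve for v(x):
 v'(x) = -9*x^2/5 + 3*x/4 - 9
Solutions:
 v(x) = C1 - 3*x^3/5 + 3*x^2/8 - 9*x


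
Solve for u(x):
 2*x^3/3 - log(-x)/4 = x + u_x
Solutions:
 u(x) = C1 + x^4/6 - x^2/2 - x*log(-x)/4 + x/4


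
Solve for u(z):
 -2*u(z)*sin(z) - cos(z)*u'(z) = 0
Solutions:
 u(z) = C1*cos(z)^2


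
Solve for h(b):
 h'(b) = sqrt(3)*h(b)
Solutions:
 h(b) = C1*exp(sqrt(3)*b)


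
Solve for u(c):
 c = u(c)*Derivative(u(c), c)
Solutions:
 u(c) = -sqrt(C1 + c^2)
 u(c) = sqrt(C1 + c^2)


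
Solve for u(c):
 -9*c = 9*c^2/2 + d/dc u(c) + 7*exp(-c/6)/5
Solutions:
 u(c) = C1 - 3*c^3/2 - 9*c^2/2 + 42*exp(-c/6)/5


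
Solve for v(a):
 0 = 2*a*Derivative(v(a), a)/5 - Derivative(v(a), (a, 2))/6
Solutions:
 v(a) = C1 + C2*erfi(sqrt(30)*a/5)


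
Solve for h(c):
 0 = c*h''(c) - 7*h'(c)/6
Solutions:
 h(c) = C1 + C2*c^(13/6)


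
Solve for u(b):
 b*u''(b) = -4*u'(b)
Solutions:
 u(b) = C1 + C2/b^3


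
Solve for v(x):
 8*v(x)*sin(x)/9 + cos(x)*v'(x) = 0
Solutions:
 v(x) = C1*cos(x)^(8/9)


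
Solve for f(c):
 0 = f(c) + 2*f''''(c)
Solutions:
 f(c) = (C1*sin(2^(1/4)*c/2) + C2*cos(2^(1/4)*c/2))*exp(-2^(1/4)*c/2) + (C3*sin(2^(1/4)*c/2) + C4*cos(2^(1/4)*c/2))*exp(2^(1/4)*c/2)


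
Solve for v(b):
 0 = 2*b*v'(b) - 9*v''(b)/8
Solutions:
 v(b) = C1 + C2*erfi(2*sqrt(2)*b/3)


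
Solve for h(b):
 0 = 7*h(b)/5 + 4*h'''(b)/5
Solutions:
 h(b) = C3*exp(-14^(1/3)*b/2) + (C1*sin(14^(1/3)*sqrt(3)*b/4) + C2*cos(14^(1/3)*sqrt(3)*b/4))*exp(14^(1/3)*b/4)


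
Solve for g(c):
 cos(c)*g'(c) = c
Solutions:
 g(c) = C1 + Integral(c/cos(c), c)


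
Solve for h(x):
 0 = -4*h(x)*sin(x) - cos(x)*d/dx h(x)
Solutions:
 h(x) = C1*cos(x)^4


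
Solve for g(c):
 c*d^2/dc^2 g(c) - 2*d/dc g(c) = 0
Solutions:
 g(c) = C1 + C2*c^3


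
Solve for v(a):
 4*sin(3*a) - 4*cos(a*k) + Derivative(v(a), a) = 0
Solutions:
 v(a) = C1 + 4*cos(3*a)/3 + 4*sin(a*k)/k


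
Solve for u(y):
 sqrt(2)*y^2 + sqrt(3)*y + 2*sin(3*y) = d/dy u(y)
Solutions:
 u(y) = C1 + sqrt(2)*y^3/3 + sqrt(3)*y^2/2 - 2*cos(3*y)/3


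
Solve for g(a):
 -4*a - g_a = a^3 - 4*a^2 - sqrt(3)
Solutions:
 g(a) = C1 - a^4/4 + 4*a^3/3 - 2*a^2 + sqrt(3)*a


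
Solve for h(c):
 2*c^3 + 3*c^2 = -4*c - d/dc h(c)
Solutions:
 h(c) = C1 - c^4/2 - c^3 - 2*c^2


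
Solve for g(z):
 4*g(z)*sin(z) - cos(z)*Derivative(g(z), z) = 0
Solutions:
 g(z) = C1/cos(z)^4


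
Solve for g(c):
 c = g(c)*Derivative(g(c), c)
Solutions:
 g(c) = -sqrt(C1 + c^2)
 g(c) = sqrt(C1 + c^2)


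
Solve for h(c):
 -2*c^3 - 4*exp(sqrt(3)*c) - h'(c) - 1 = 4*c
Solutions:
 h(c) = C1 - c^4/2 - 2*c^2 - c - 4*sqrt(3)*exp(sqrt(3)*c)/3


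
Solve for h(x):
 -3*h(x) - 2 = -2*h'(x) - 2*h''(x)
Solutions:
 h(x) = C1*exp(x*(-1 + sqrt(7))/2) + C2*exp(-x*(1 + sqrt(7))/2) - 2/3


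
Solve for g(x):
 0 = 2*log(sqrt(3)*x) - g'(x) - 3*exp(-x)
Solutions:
 g(x) = C1 + 2*x*log(x) + x*(-2 + log(3)) + 3*exp(-x)


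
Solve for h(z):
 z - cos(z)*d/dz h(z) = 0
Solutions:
 h(z) = C1 + Integral(z/cos(z), z)


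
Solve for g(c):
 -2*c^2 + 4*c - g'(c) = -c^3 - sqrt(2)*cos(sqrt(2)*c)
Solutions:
 g(c) = C1 + c^4/4 - 2*c^3/3 + 2*c^2 + sin(sqrt(2)*c)


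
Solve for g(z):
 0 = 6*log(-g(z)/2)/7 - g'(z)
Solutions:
 -7*Integral(1/(log(-_y) - log(2)), (_y, g(z)))/6 = C1 - z


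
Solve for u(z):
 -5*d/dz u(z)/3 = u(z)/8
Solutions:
 u(z) = C1*exp(-3*z/40)


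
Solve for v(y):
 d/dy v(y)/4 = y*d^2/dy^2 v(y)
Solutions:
 v(y) = C1 + C2*y^(5/4)


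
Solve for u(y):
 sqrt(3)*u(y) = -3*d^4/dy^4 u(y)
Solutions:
 u(y) = (C1*sin(sqrt(2)*3^(7/8)*y/6) + C2*cos(sqrt(2)*3^(7/8)*y/6))*exp(-sqrt(2)*3^(7/8)*y/6) + (C3*sin(sqrt(2)*3^(7/8)*y/6) + C4*cos(sqrt(2)*3^(7/8)*y/6))*exp(sqrt(2)*3^(7/8)*y/6)


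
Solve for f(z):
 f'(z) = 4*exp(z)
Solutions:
 f(z) = C1 + 4*exp(z)


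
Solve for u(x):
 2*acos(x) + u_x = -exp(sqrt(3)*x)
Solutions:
 u(x) = C1 - 2*x*acos(x) + 2*sqrt(1 - x^2) - sqrt(3)*exp(sqrt(3)*x)/3


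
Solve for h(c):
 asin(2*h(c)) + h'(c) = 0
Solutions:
 Integral(1/asin(2*_y), (_y, h(c))) = C1 - c


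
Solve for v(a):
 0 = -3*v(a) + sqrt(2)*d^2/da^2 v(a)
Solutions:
 v(a) = C1*exp(-2^(3/4)*sqrt(3)*a/2) + C2*exp(2^(3/4)*sqrt(3)*a/2)


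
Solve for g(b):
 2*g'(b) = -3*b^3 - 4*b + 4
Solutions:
 g(b) = C1 - 3*b^4/8 - b^2 + 2*b


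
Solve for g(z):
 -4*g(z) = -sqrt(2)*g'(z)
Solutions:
 g(z) = C1*exp(2*sqrt(2)*z)


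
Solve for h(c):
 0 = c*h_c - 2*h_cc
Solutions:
 h(c) = C1 + C2*erfi(c/2)


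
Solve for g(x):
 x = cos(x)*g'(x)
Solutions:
 g(x) = C1 + Integral(x/cos(x), x)


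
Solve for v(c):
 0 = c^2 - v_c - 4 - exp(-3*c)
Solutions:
 v(c) = C1 + c^3/3 - 4*c + exp(-3*c)/3


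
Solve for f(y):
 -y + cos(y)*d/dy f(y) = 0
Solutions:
 f(y) = C1 + Integral(y/cos(y), y)


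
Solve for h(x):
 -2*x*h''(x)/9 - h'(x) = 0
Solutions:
 h(x) = C1 + C2/x^(7/2)


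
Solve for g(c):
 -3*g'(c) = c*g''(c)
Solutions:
 g(c) = C1 + C2/c^2


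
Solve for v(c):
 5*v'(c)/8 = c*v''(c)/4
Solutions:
 v(c) = C1 + C2*c^(7/2)


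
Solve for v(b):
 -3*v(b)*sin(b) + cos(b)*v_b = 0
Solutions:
 v(b) = C1/cos(b)^3


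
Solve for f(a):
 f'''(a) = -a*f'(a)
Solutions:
 f(a) = C1 + Integral(C2*airyai(-a) + C3*airybi(-a), a)


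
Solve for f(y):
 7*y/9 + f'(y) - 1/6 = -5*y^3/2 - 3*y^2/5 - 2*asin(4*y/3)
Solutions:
 f(y) = C1 - 5*y^4/8 - y^3/5 - 7*y^2/18 - 2*y*asin(4*y/3) + y/6 - sqrt(9 - 16*y^2)/2


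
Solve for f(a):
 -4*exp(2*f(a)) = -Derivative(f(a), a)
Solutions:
 f(a) = log(-sqrt(-1/(C1 + 4*a))) - log(2)/2
 f(a) = log(-1/(C1 + 4*a))/2 - log(2)/2


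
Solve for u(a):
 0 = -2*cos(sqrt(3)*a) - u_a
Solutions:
 u(a) = C1 - 2*sqrt(3)*sin(sqrt(3)*a)/3


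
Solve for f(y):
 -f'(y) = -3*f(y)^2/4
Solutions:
 f(y) = -4/(C1 + 3*y)


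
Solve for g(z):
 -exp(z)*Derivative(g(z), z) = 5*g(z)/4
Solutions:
 g(z) = C1*exp(5*exp(-z)/4)


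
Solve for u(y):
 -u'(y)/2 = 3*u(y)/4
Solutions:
 u(y) = C1*exp(-3*y/2)


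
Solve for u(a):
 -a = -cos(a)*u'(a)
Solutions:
 u(a) = C1 + Integral(a/cos(a), a)


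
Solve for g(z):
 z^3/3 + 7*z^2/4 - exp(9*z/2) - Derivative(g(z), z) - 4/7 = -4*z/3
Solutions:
 g(z) = C1 + z^4/12 + 7*z^3/12 + 2*z^2/3 - 4*z/7 - 2*exp(9*z/2)/9


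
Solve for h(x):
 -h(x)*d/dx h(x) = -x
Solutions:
 h(x) = -sqrt(C1 + x^2)
 h(x) = sqrt(C1 + x^2)


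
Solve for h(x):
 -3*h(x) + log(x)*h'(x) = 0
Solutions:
 h(x) = C1*exp(3*li(x))


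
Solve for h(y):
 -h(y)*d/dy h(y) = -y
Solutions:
 h(y) = -sqrt(C1 + y^2)
 h(y) = sqrt(C1 + y^2)


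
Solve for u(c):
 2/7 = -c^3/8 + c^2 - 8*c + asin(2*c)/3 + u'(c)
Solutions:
 u(c) = C1 + c^4/32 - c^3/3 + 4*c^2 - c*asin(2*c)/3 + 2*c/7 - sqrt(1 - 4*c^2)/6


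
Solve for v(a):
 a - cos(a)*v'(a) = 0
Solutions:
 v(a) = C1 + Integral(a/cos(a), a)


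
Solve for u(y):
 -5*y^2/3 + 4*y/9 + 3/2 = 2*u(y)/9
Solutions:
 u(y) = -15*y^2/2 + 2*y + 27/4


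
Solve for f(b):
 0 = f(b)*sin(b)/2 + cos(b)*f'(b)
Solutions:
 f(b) = C1*sqrt(cos(b))


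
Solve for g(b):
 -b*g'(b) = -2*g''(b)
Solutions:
 g(b) = C1 + C2*erfi(b/2)


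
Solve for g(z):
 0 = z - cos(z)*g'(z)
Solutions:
 g(z) = C1 + Integral(z/cos(z), z)


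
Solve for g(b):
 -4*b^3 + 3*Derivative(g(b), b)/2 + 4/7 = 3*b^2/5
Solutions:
 g(b) = C1 + 2*b^4/3 + 2*b^3/15 - 8*b/21


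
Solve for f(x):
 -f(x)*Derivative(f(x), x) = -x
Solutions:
 f(x) = -sqrt(C1 + x^2)
 f(x) = sqrt(C1 + x^2)


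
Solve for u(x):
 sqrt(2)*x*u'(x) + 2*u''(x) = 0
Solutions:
 u(x) = C1 + C2*erf(2^(1/4)*x/2)


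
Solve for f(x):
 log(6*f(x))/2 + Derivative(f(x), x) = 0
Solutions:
 2*Integral(1/(log(_y) + log(6)), (_y, f(x))) = C1 - x


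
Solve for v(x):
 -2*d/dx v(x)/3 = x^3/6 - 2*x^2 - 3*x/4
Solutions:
 v(x) = C1 - x^4/16 + x^3 + 9*x^2/16


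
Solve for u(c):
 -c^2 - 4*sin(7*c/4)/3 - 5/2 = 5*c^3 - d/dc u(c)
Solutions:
 u(c) = C1 + 5*c^4/4 + c^3/3 + 5*c/2 - 16*cos(7*c/4)/21


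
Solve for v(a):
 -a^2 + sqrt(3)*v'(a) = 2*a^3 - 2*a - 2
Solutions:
 v(a) = C1 + sqrt(3)*a^4/6 + sqrt(3)*a^3/9 - sqrt(3)*a^2/3 - 2*sqrt(3)*a/3


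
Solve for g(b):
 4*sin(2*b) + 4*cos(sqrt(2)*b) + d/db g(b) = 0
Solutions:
 g(b) = C1 - 2*sqrt(2)*sin(sqrt(2)*b) + 2*cos(2*b)


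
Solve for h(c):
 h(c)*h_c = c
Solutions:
 h(c) = -sqrt(C1 + c^2)
 h(c) = sqrt(C1 + c^2)


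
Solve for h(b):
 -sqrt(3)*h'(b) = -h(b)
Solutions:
 h(b) = C1*exp(sqrt(3)*b/3)


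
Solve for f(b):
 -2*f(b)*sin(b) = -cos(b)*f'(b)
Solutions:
 f(b) = C1/cos(b)^2


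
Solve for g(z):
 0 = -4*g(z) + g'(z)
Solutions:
 g(z) = C1*exp(4*z)


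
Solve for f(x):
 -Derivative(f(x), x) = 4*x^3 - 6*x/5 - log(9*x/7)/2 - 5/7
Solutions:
 f(x) = C1 - x^4 + 3*x^2/5 + x*log(x)/2 - x*log(7)/2 + 3*x/14 + x*log(3)


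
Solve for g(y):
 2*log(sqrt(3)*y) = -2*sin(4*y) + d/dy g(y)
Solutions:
 g(y) = C1 + 2*y*log(y) - 2*y + y*log(3) - cos(4*y)/2


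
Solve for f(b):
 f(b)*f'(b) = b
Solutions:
 f(b) = -sqrt(C1 + b^2)
 f(b) = sqrt(C1 + b^2)


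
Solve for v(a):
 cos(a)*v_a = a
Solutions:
 v(a) = C1 + Integral(a/cos(a), a)


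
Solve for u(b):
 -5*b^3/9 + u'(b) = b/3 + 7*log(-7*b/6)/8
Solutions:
 u(b) = C1 + 5*b^4/36 + b^2/6 + 7*b*log(-b)/8 + 7*b*(-log(6) - 1 + log(7))/8


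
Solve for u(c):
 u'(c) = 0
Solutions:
 u(c) = C1


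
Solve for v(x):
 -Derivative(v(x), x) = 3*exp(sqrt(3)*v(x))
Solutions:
 v(x) = sqrt(3)*(2*log(1/(C1 + 3*x)) - log(3))/6


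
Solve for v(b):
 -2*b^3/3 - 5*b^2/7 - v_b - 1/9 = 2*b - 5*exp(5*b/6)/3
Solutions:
 v(b) = C1 - b^4/6 - 5*b^3/21 - b^2 - b/9 + 2*exp(5*b/6)


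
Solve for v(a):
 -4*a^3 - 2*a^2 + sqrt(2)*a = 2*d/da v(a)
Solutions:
 v(a) = C1 - a^4/2 - a^3/3 + sqrt(2)*a^2/4


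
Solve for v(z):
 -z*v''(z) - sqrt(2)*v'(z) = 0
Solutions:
 v(z) = C1 + C2*z^(1 - sqrt(2))


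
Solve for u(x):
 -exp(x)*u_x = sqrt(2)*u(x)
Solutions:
 u(x) = C1*exp(sqrt(2)*exp(-x))


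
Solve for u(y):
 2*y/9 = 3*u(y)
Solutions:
 u(y) = 2*y/27


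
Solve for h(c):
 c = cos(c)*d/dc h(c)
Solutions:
 h(c) = C1 + Integral(c/cos(c), c)


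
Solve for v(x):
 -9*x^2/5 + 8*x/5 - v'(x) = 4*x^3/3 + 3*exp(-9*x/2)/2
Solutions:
 v(x) = C1 - x^4/3 - 3*x^3/5 + 4*x^2/5 + exp(-9*x/2)/3


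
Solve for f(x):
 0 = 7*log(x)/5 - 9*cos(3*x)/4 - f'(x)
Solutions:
 f(x) = C1 + 7*x*log(x)/5 - 7*x/5 - 3*sin(3*x)/4


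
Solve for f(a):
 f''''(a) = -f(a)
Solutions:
 f(a) = (C1*sin(sqrt(2)*a/2) + C2*cos(sqrt(2)*a/2))*exp(-sqrt(2)*a/2) + (C3*sin(sqrt(2)*a/2) + C4*cos(sqrt(2)*a/2))*exp(sqrt(2)*a/2)


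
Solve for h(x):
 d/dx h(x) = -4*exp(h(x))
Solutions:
 h(x) = log(1/(C1 + 4*x))


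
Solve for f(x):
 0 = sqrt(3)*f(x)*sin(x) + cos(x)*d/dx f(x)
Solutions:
 f(x) = C1*cos(x)^(sqrt(3))


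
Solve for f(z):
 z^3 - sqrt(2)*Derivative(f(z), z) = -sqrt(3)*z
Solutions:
 f(z) = C1 + sqrt(2)*z^4/8 + sqrt(6)*z^2/4


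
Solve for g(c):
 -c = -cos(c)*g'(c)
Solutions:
 g(c) = C1 + Integral(c/cos(c), c)


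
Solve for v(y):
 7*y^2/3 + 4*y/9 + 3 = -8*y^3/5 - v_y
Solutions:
 v(y) = C1 - 2*y^4/5 - 7*y^3/9 - 2*y^2/9 - 3*y


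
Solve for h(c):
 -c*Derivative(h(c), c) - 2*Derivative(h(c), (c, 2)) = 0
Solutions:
 h(c) = C1 + C2*erf(c/2)


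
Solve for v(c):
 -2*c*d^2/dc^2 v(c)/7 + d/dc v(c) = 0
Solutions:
 v(c) = C1 + C2*c^(9/2)


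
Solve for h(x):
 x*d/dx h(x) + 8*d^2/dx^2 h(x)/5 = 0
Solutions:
 h(x) = C1 + C2*erf(sqrt(5)*x/4)


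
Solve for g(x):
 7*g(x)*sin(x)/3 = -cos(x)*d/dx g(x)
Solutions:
 g(x) = C1*cos(x)^(7/3)


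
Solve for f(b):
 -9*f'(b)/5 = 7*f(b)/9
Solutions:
 f(b) = C1*exp(-35*b/81)


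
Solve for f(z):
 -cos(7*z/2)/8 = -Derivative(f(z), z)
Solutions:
 f(z) = C1 + sin(7*z/2)/28


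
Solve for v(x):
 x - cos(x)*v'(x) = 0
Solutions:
 v(x) = C1 + Integral(x/cos(x), x)


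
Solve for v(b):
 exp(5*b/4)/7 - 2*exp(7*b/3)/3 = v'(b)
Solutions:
 v(b) = C1 + 4*exp(5*b/4)/35 - 2*exp(7*b/3)/7


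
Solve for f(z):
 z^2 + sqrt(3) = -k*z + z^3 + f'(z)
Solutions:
 f(z) = C1 + k*z^2/2 - z^4/4 + z^3/3 + sqrt(3)*z


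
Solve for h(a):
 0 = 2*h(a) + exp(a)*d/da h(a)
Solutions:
 h(a) = C1*exp(2*exp(-a))


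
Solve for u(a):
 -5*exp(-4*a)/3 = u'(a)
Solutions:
 u(a) = C1 + 5*exp(-4*a)/12


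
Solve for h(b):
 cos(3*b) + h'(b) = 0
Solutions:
 h(b) = C1 - sin(3*b)/3


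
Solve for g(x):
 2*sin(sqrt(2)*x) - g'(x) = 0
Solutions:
 g(x) = C1 - sqrt(2)*cos(sqrt(2)*x)


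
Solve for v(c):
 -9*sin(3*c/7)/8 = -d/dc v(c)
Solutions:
 v(c) = C1 - 21*cos(3*c/7)/8


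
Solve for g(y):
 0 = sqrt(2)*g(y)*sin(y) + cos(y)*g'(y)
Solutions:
 g(y) = C1*cos(y)^(sqrt(2))


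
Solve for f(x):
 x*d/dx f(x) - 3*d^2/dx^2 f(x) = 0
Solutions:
 f(x) = C1 + C2*erfi(sqrt(6)*x/6)


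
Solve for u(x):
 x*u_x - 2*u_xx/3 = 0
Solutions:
 u(x) = C1 + C2*erfi(sqrt(3)*x/2)
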